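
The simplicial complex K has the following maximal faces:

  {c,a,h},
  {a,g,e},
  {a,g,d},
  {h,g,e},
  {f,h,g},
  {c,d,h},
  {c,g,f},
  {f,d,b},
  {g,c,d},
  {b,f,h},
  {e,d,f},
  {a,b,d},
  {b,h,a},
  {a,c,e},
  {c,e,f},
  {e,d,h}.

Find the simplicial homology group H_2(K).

K has 8 vertices, 24 edges, 16 triangles.
rank ∂_2 = 15, rank ∂_3 = 0 ⇒ b_2 = 16 − 15 − 0 = 1. So H_2 = Z.

H_2 ≅ Z.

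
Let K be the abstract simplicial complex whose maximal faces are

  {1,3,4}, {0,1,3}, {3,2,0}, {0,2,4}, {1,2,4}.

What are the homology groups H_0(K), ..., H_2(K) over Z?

H_0 ≅ Z,  H_1 ≅ Z,  H_2 = 0.

Order the vertices as 0 < 1 < 2 < 3 < 4. Listing each simplex with vertices in this order, K has dimension 2 with simplices:

  0-simplices (5): [0], [1], [2], [3], [4]
  1-simplices (10): [0,1], [0,2], [0,3], [0,4], [1,2], [1,3], [1,4], [2,3], [2,4], [3,4]
  2-simplices (5): [0,1,3], [0,2,3], [0,2,4], [1,2,4], [1,3,4]

giving chain groups C_0 ≅ Z^5, C_1 ≅ Z^10, C_2 ≅ Z^5.

Boundary ∂_1: C_1 → C_0 is given by ∂[p,q] = [q] − [p].
This gives a 5×10 integer matrix of rank 4; reducing to Smith normal form yields diagonal entries (1,1,1,1).

The boundary map ∂_2: C_2 → C_1 acts by ∂[p,q,r] = [q,r] − [p,r] + [p,q]. For instance
  ∂[0,2,3] = [2,3] − [0,3] + [0,2],
  ∂[1,3,4] = [3,4] − [1,4] + [1,3].
As a 10×5 matrix over Z this has rank 5, with invariant factors (1,1,1,1,1).

Reading off H_k = ker ∂_k / im ∂_{k+1}:

  H_0: rank C_0 − rank ∂_1 = 5 − 4 = 1, and the invariant factors of ∂_1 are all 1, so H_0 = Z.
  H_1: rank ker ∂_1 − rank ∂_2 = (10 − 4) − 5 = 1, and the invariant factors of ∂_2 are all 1, so H_1 = Z.
  H_2: rank ker ∂_2 − rank ∂_3 = (5 − 5) − 0 = 0, and there is no ∂_3, so H_2 = 0.

As a check, the Euler characteristic is 5 − 10 + 5 = 0, which agrees with 1 − 1 + 0 = 0.
(K is a triangulation of the Möbius band.)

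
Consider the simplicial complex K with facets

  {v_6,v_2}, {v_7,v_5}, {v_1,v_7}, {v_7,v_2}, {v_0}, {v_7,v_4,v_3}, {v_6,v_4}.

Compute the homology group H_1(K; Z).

Take the total order v_0 < v_1 < v_2 < v_3 < v_4 < v_5 < v_6 < v_7 on the vertex set. Then K (dimension 2) consists of the simplices:

  0-simplices (8): [v_0], [v_1], [v_2], [v_3], [v_4], [v_5], [v_6], [v_7]
  1-simplices (8): [v_1,v_7], [v_2,v_6], [v_2,v_7], [v_3,v_4], [v_3,v_7], [v_4,v_6], [v_4,v_7], [v_5,v_7]
  2-simplices (1): [v_3,v_4,v_7]

so the chain groups are C_0 ≅ Z^8, C_1 ≅ Z^8, C_2 ≅ Z^1.

∂_1: C_1 → C_0 maps an edge to its endpoints' difference, ∂[p,q] = q − p.
The 8×8 boundary matrix has rank 6 and Smith normal form diag(1,1,1,1,1,1).

The boundary map ∂_2: C_2 → C_1 acts by ∂[p,q,r] = [q,r] − [p,r] + [p,q]. For instance
  ∂[v_3,v_4,v_7] = [v_4,v_7] − [v_3,v_7] + [v_3,v_4].
The resulting 8×1 matrix has rank 1, and its Smith normal form has invariant factors (1).

Computing H_k = (kernel of ∂_k) / (image of ∂_{k+1}):

  H_1: rank ker ∂_1 − rank ∂_2 = (8 − 6) − 1 = 1, and the invariant factors of ∂_2 are all 1, so H_1 ≅ Z.

H_1 = Z.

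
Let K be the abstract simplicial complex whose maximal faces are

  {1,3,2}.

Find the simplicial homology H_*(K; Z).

H_0 ≅ Z,  H_1 = 0,  H_2 = 0.

K has 3 vertices, 3 edges, 1 triangle.
rank ∂_0 = 0, rank ∂_1 = 2 ⇒ b_0 = 3 − 0 − 2 = 1; all invariant factors of ∂_1 are 1 so no torsion. So H_0 = Z.
rank ∂_1 = 2, rank ∂_2 = 1 ⇒ b_1 = 3 − 2 − 1 = 0; all invariant factors of ∂_2 are 1 so no torsion. So H_1 = 0.
rank ∂_2 = 1, rank ∂_3 = 0 ⇒ b_2 = 1 − 1 − 0 = 0. So H_2 = 0.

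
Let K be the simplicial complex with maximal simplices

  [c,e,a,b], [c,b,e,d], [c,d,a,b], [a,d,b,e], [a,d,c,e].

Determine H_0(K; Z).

H_0 ≅ Z.

Order the vertices as a < b < c < d < e. Listing each simplex with vertices in this order, K has dimension 3 with simplices:

  0-simplices (5): a, b, c, d, e
  1-simplices (10): ab, ac, ad, ae, bc, bd, be, cd, ce, de
  2-simplices (10): abc, abd, abe, acd, ace, ade, bcd, bce, bde, cde
  3-simplices (5): abcd, abce, abde, acde, bcde

Hence C_0 ≅ Z^5, C_1 ≅ Z^10, C_2 ≅ Z^10, C_3 ≅ Z^5.

The boundary map ∂_1: C_1 → C_0 sends each edge [p,q] (with p < q) to q − p. For instance
  ∂bc = c − b.
The resulting 5×10 matrix has rank 4, and its Smith normal form has invariant factors (1,1,1,1).

Boundary ∂_2: C_2 → C_1 maps a triangle to the signed sum of its edges. For instance
  ∂bde = de − be + bd,
  ∂ade = de − ae + ad.
As a 10×10 matrix over Z this has rank 6, with invariant factors (1,1,1,1,1,1).

The boundary map ∂_3: C_3 → C_2 sends each 3-simplex σ to the alternating sum Σ_i (−1)^i (σ with its i-th vertex removed). For instance
  ∂acde = cde − ade + ace − acd,
  ∂bcde = cde − bde + bce − bcd.
As a 10×5 matrix over Z this has rank 4, with invariant factors (1,1,1,1).

Now H_k = ker ∂_k / im ∂_{k+1}, so:

  H_0: rank C_0 − rank ∂_1 = 5 − 4 = 1, and the invariant factors of ∂_1 are all 1, so H_0 ≅ Z.

(K is a triangulation of the 3-sphere S^3.)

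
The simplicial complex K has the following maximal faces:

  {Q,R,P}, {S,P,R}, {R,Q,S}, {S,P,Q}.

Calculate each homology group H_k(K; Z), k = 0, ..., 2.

H_0 = Z,  H_1 = 0,  H_2 = Z.

K has 4 vertices, 6 edges, 4 triangles.
rank ∂_0 = 0, rank ∂_1 = 3 ⇒ b_0 = 4 − 0 − 3 = 1; all invariant factors of ∂_1 are 1 so no torsion. So H_0 ≅ Z.
rank ∂_1 = 3, rank ∂_2 = 3 ⇒ b_1 = 6 − 3 − 3 = 0; all invariant factors of ∂_2 are 1 so no torsion. So H_1 ≅ 0.
rank ∂_2 = 3, rank ∂_3 = 0 ⇒ b_2 = 4 − 3 − 0 = 1. So H_2 ≅ Z.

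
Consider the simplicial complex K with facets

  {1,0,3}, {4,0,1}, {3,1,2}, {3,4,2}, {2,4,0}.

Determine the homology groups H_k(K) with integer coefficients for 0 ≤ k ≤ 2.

We work with the vertex ordering 0 < 1 < 2 < 3 < 4. The simplices of K, each written with vertices in increasing order, are:

  0-simplices (5): [0], [1], [2], [3], [4]
  1-simplices (10): [0,1], [0,2], [0,3], [0,4], [1,2], [1,3], [1,4], [2,3], [2,4], [3,4]
  2-simplices (5): [0,1,3], [0,1,4], [0,2,4], [1,2,3], [2,3,4]

so the chain groups are C_0 ≅ Z^5, C_1 ≅ Z^10, C_2 ≅ Z^5.

The boundary map ∂_1: C_1 → C_0 sends each edge [p,q] (with p < q) to q − p. For instance
  ∂[0,1] = [1] − [0].
The 5×10 boundary matrix has rank 4 and Smith normal form diag(1,1,1,1).

The boundary map ∂_2: C_2 → C_1 maps a triangle to the signed sum of its edges. For instance
  ∂[0,2,4] = [2,4] − [0,4] + [0,2],
  ∂[0,1,4] = [1,4] − [0,4] + [0,1].
As a 10×5 matrix over Z this has rank 5, with invariant factors (1,1,1,1,1).

Computing H_k = (kernel of ∂_k) / (image of ∂_{k+1}):

  H_0: rank C_0 − rank ∂_1 = 5 − 4 = 1, and the invariant factors of ∂_1 are all 1, so H_0 = Z.
  H_1: rank ker ∂_1 − rank ∂_2 = (10 − 4) − 5 = 1, and the invariant factors of ∂_2 are all 1, so H_1 = Z.
  H_2: rank ker ∂_2 − rank ∂_3 = (5 − 5) − 0 = 0, and there is no ∂_3, so H_2 = 0.

H_0 = Z,  H_1 = Z,  H_2 = 0.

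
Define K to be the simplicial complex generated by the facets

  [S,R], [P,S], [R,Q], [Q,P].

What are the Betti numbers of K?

Order the vertices as P < Q < R < S. Listing each simplex with vertices in this order, K has dimension 1 with simplices:

  0-simplices (4): P, Q, R, S
  1-simplices (4): PQ, PS, QR, RS

so the chain groups are C_0 ≅ Z^4, C_1 ≅ Z^4.

The boundary map ∂_1: C_1 → C_0 maps an edge to its endpoints' difference, ∂[p,q] = q − p.
This gives a 4×4 integer matrix of rank 3; reducing to Smith normal form yields diagonal entries (1,1,1).

Reading off H_k = ker ∂_k / im ∂_{k+1}:

  H_0: rank C_0 − rank ∂_1 = 4 − 3 = 1, and the invariant factors of ∂_1 are all 1, so H_0 = Z.
  H_1: rank ker ∂_1 − rank ∂_2 = (4 − 3) − 0 = 1, and there is no ∂_2, so H_1 = Z.

As a check, the Euler characteristic is 4 − 4 = 0, which agrees with 1 − 1 = 0.

Hence the Betti numbers are b_0 = 1, b_1 = 1.

b_0 = 1, b_1 = 1.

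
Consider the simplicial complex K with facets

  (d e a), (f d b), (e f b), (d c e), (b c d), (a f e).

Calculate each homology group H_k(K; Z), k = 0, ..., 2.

H_0 = Z,  H_1 = Z,  H_2 = 0.

Order the vertices as a < b < c < d < e < f. Listing each simplex with vertices in this order, K has dimension 2 with simplices:

  0-simplices (6): a, b, c, d, e, f
  1-simplices (12): ad, ae, af, bc, bd, be, bf, cd, ce, de, df, ef
  2-simplices (6): ade, aef, bcd, bdf, bef, cde

Hence C_0 ≅ Z^6, C_1 ≅ Z^12, C_2 ≅ Z^6.

The boundary map ∂_1: C_1 → C_0 sends each edge [p,q] (with p < q) to q − p.
The resulting 6×12 matrix has rank 5, and its Smith normal form has invariant factors (1,1,1,1,1).

The boundary map ∂_2: C_2 → C_1 sends each 2-simplex [p,q,r] to [q,r] − [p,r] + [p,q]. For instance
  ∂bdf = df − bf + bd,
  ∂cde = de − ce + cd.
As a 12×6 matrix over Z this has rank 6, with invariant factors (1,1,1,1,1,1).

Reading off H_k = ker ∂_k / im ∂_{k+1}:

  H_0: rank C_0 − rank ∂_1 = 6 − 5 = 1, and the invariant factors of ∂_1 are all 1, so H_0 ≅ Z.
  H_1: rank ker ∂_1 − rank ∂_2 = (12 − 5) − 6 = 1, and the invariant factors of ∂_2 are all 1, so H_1 ≅ Z.
  H_2: rank ker ∂_2 − rank ∂_3 = (6 − 6) − 0 = 0, and there is no ∂_3, so H_2 ≅ 0.

As a check, the Euler characteristic is 6 − 12 + 6 = 0, which agrees with 1 − 1 + 0 = 0.
(K is a triangulation of the cylinder S^1 x I.)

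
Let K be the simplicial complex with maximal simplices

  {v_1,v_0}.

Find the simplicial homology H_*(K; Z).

We work with the vertex ordering v_0 < v_1. The simplices of K, each written with vertices in increasing order, are:

  0-simplices (2): [v_0], [v_1]
  1-simplices (1): [v_0,v_1]

Hence C_0 ≅ Z^2, C_1 ≅ Z^1.

The boundary map ∂_1: C_1 → C_0 sends each edge [p,q] (with p < q) to q − p.
The resulting 2×1 matrix has rank 1, and its Smith normal form has invariant factors (1).

From H_k ≅ ker(∂_k) / im(∂_{k+1}) we obtain:

  H_0: rank C_0 − rank ∂_1 = 2 − 1 = 1, and the invariant factors of ∂_1 are all 1, so H_0 ≅ Z.
  H_1: rank ker ∂_1 − rank ∂_2 = (1 − 1) − 0 = 0, and there is no ∂_2, so H_1 ≅ 0.

(K is a triangulation of the 1-simplex.)

H_0 ≅ Z,  H_1 = 0.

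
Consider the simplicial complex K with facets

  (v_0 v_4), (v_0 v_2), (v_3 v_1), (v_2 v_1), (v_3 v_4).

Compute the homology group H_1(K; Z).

H_1 ≅ Z.

K has 5 vertices, 5 edges.
rank ∂_1 = 4, rank ∂_2 = 0 ⇒ b_1 = 5 − 4 − 0 = 1. So H_1 = Z.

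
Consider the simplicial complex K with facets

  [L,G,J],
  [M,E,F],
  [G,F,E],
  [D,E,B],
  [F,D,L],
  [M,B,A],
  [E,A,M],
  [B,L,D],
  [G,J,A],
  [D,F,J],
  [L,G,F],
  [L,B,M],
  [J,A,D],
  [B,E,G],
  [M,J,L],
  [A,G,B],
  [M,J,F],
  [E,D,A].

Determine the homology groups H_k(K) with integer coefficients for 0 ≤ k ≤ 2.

K has 9 vertices, 27 edges, 18 triangles.
rank ∂_0 = 0, rank ∂_1 = 8 ⇒ b_0 = 9 − 0 − 8 = 1; all invariant factors of ∂_1 are 1 so no torsion. So H_0 ≅ Z.
rank ∂_1 = 8, rank ∂_2 = 18 ⇒ b_1 = 27 − 8 − 18 = 1; ∂_2 has invariant factor(s) [2] giving torsion. So H_1 ≅ Z ⊕ Z/2Z.
rank ∂_2 = 18, rank ∂_3 = 0 ⇒ b_2 = 18 − 18 − 0 = 0. So H_2 ≅ 0.

H_0 ≅ Z,  H_1 ≅ Z ⊕ Z/2Z,  H_2 = 0.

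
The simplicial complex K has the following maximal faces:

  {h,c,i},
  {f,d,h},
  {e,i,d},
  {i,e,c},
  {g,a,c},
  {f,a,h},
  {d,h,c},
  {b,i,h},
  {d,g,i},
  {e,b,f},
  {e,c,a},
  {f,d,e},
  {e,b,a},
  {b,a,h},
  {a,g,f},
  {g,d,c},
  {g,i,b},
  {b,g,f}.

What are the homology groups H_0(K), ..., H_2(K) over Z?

H_0 = Z,  H_1 = Z ⊕ Z/2,  H_2 = 0.

Order the vertices as a < b < c < d < e < f < g < h < i. Listing each simplex with vertices in this order, K has dimension 2 with simplices:

  0-simplices (9): a, b, c, d, e, f, g, h, i
  1-simplices (27): ab, ac, ae, af, ag, ah, be, bf, bg, bh, bi, cd, ce, cg, ch, ci, de, df, dg, dh, di, ef, ei, fg, fh, gi, hi
  2-simplices (18): abe, abh, ace, acg, afg, afh, bef, bfg, bgi, bhi, cdg, cdh, cei, chi, def, dei, dfh, dgi

Hence C_0 ≅ Z^9, C_1 ≅ Z^27, C_2 ≅ Z^18.

∂_1: C_1 → C_0 maps an edge to its endpoints' difference, ∂[p,q] = q − p.
As a 9×27 matrix over Z this has rank 8, with invariant factors (1,1,1,1,1,1,1,1).

Boundary ∂_2: C_2 → C_1 maps a triangle to the signed sum of its edges. For instance
  ∂cdh = dh − ch + cd,
  ∂bfg = fg − bg + bf.
The resulting 27×18 matrix has rank 18, and its Smith normal form has invariant factors (1,1,1,1,1,1,1,1,1,1,1,1,1,1,1,1,1,2).

Computing H_k = (kernel of ∂_k) / (image of ∂_{k+1}):

  H_0: rank C_0 − rank ∂_1 = 9 − 8 = 1, and the invariant factors of ∂_1 are all 1, so H_0 = Z.
  H_1: rank ker ∂_1 − rank ∂_2 = (27 − 8) − 18 = 1, and ∂_2 has invariant factor 2 > 1, so H_1 = Z ⊕ Z/2.
  H_2: rank ker ∂_2 − rank ∂_3 = (18 − 18) − 0 = 0, and there is no ∂_3, so H_2 = 0.

As a check, the Euler characteristic is 9 − 27 + 18 = 0, which agrees with 1 − 1 + 0 = 0.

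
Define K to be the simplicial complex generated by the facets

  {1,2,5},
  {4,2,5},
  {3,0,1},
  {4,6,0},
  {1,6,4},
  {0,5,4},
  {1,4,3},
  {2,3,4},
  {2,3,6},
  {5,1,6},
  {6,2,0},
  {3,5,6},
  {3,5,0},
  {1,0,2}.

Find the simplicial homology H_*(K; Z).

H_0 ≅ Z,  H_1 ≅ Z^2,  H_2 ≅ Z.

Order the vertices as 0 < 1 < 2 < 3 < 4 < 5 < 6. Listing each simplex with vertices in this order, K has dimension 2 with simplices:

  0-simplices (7): [0], [1], [2], [3], [4], [5], [6]
  1-simplices (21): [0,1], [0,2], [0,3], [0,4], [0,5], [0,6], [1,2], [1,3], [1,4], [1,5], [1,6], [2,3], [2,4], [2,5], [2,6], [3,4], [3,5], [3,6], [4,5], [4,6], [5,6]
  2-simplices (14): [0,1,2], [0,1,3], [0,2,6], [0,3,5], [0,4,5], [0,4,6], [1,2,5], [1,3,4], [1,4,6], [1,5,6], [2,3,4], [2,3,6], [2,4,5], [3,5,6]

so the chain groups are C_0 ≅ Z^7, C_1 ≅ Z^21, C_2 ≅ Z^14.

The boundary map ∂_1: C_1 → C_0 sends each edge [p,q] (with p < q) to q − p.
This gives a 7×21 integer matrix of rank 6; reducing to Smith normal form yields diagonal entries (1,1,1,1,1,1).

∂_2: C_2 → C_1 sends each 2-simplex [p,q,r] to [q,r] − [p,r] + [p,q]. For instance
  ∂[2,4,5] = [4,5] − [2,5] + [2,4],
  ∂[2,3,6] = [3,6] − [2,6] + [2,3].
As a 21×14 matrix over Z this has rank 13, with invariant factors (1,1,1,1,1,1,1,1,1,1,1,1,1).

Now H_k = ker ∂_k / im ∂_{k+1}, so:

  H_0: rank C_0 − rank ∂_1 = 7 − 6 = 1, and the invariant factors of ∂_1 are all 1, so H_0 = Z.
  H_1: rank ker ∂_1 − rank ∂_2 = (21 − 6) − 13 = 2, and the invariant factors of ∂_2 are all 1, so H_1 = Z^2.
  H_2: rank ker ∂_2 − rank ∂_3 = (14 − 13) − 0 = 1, and there is no ∂_3, so H_2 = Z.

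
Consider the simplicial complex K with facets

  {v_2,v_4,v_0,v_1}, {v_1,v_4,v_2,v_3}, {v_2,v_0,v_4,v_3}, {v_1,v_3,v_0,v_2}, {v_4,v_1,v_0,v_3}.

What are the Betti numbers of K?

b_0 = 1, b_1 = 0, b_2 = 0, b_3 = 1.

We work with the vertex ordering v_0 < v_1 < v_2 < v_3 < v_4. The simplices of K, each written with vertices in increasing order, are:

  0-simplices (5): [v_0], [v_1], [v_2], [v_3], [v_4]
  1-simplices (10): [v_0,v_1], [v_0,v_2], [v_0,v_3], [v_0,v_4], [v_1,v_2], [v_1,v_3], [v_1,v_4], [v_2,v_3], [v_2,v_4], [v_3,v_4]
  2-simplices (10): [v_0,v_1,v_2], [v_0,v_1,v_3], [v_0,v_1,v_4], [v_0,v_2,v_3], [v_0,v_2,v_4], [v_0,v_3,v_4], [v_1,v_2,v_3], [v_1,v_2,v_4], [v_1,v_3,v_4], [v_2,v_3,v_4]
  3-simplices (5): [v_0,v_1,v_2,v_3], [v_0,v_1,v_2,v_4], [v_0,v_1,v_3,v_4], [v_0,v_2,v_3,v_4], [v_1,v_2,v_3,v_4]

giving chain groups C_0 ≅ Z^5, C_1 ≅ Z^10, C_2 ≅ Z^10, C_3 ≅ Z^5.

The boundary map ∂_1: C_1 → C_0 is given by ∂[p,q] = [q] − [p]. For instance
  ∂[v_2,v_3] = [v_3] − [v_2].
The resulting 5×10 matrix has rank 4, and its Smith normal form has invariant factors (1,1,1,1).

∂_2: C_2 → C_1 maps a triangle to the signed sum of its edges. For instance
  ∂[v_0,v_2,v_3] = [v_2,v_3] − [v_0,v_3] + [v_0,v_2],
  ∂[v_0,v_1,v_2] = [v_1,v_2] − [v_0,v_2] + [v_0,v_1].
The 10×10 boundary matrix has rank 6 and Smith normal form diag(1,1,1,1,1,1).

∂_3: C_3 → C_2 sends each 3-simplex σ to the alternating sum Σ_i (−1)^i (σ with its i-th vertex removed). For instance
  ∂[v_0,v_1,v_2,v_3] = [v_1,v_2,v_3] − [v_0,v_2,v_3] + [v_0,v_1,v_3] − [v_0,v_1,v_2],
  ∂[v_0,v_1,v_2,v_4] = [v_1,v_2,v_4] − [v_0,v_2,v_4] + [v_0,v_1,v_4] − [v_0,v_1,v_2].
As a 10×5 matrix over Z this has rank 4, with invariant factors (1,1,1,1).

Now H_k = ker ∂_k / im ∂_{k+1}, so:

  H_0: rank C_0 − rank ∂_1 = 5 − 4 = 1, and the invariant factors of ∂_1 are all 1, so H_0 = Z.
  H_1: rank ker ∂_1 − rank ∂_2 = (10 − 4) − 6 = 0, and the invariant factors of ∂_2 are all 1, so H_1 = 0.
  H_2: rank ker ∂_2 − rank ∂_3 = (10 − 6) − 4 = 0, and the invariant factors of ∂_3 are all 1, so H_2 = 0.
  H_3: rank ker ∂_3 − rank ∂_4 = (5 − 4) − 0 = 1, and there is no ∂_4, so H_3 = Z.

As a check, the Euler characteristic is 5 − 10 + 10 − 5 = 0, which agrees with 1 − 0 + 0 − 1 = 0.

Hence the Betti numbers are b_0 = 1, b_1 = 0, b_2 = 0, b_3 = 1.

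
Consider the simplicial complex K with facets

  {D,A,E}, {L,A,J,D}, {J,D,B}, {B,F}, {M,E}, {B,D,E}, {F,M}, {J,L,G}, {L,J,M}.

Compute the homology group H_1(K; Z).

Fix the vertex order A < B < D < E < F < G < J < L < M and write every simplex with vertices in increasing order. Then dim K = 3 and the simplices of K are:

  0-simplices (9): A, B, D, E, F, G, J, L, M
  1-simplices (18): AD, AE, AJ, AL, BD, BE, BF, BJ, DE, DJ, DL, EM, FM, GJ, GL, JL, JM, LM
  2-simplices (9): ADE, ADJ, ADL, AJL, BDE, BDJ, DJL, GJL, JLM
  3-simplices (1): ADJL

Hence C_0 ≅ Z^9, C_1 ≅ Z^18, C_2 ≅ Z^9, C_3 ≅ Z^1.

The boundary map ∂_1: C_1 → C_0 maps an edge to its endpoints' difference, ∂[p,q] = q − p. For instance
  ∂FM = M − F.
The resulting 9×18 matrix has rank 8, and its Smith normal form has invariant factors (1,1,1,1,1,1,1,1).

Boundary ∂_2: C_2 → C_1 maps a triangle to the signed sum of its edges. For instance
  ∂ADL = DL − AL + AD,
  ∂ADJ = DJ − AJ + AD.
The 18×9 boundary matrix has rank 8 and Smith normal form diag(1,1,1,1,1,1,1,1).

∂_3: C_3 → C_2 sends each 3-simplex σ to the alternating sum Σ_i (−1)^i (σ with its i-th vertex removed). For instance
  ∂ADJL = DJL − AJL + ADL − ADJ.
This gives a 9×1 integer matrix of rank 1; reducing to Smith normal form yields diagonal entries (1).

Now H_k = ker ∂_k / im ∂_{k+1}, so:

  H_1: rank ker ∂_1 − rank ∂_2 = (18 − 8) − 8 = 2, and the invariant factors of ∂_2 are all 1, so H_1 = Z^2.

H_1 = Z^2.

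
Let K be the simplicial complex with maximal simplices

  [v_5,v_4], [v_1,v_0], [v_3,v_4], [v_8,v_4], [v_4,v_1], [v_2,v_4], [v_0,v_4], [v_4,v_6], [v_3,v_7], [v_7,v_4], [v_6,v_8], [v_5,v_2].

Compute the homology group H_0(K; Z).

We work with the vertex ordering v_0 < v_1 < v_2 < v_3 < v_4 < v_5 < v_6 < v_7 < v_8. The simplices of K, each written with vertices in increasing order, are:

  0-simplices (9): [v_0], [v_1], [v_2], [v_3], [v_4], [v_5], [v_6], [v_7], [v_8]
  1-simplices (12): [v_0,v_1], [v_0,v_4], [v_1,v_4], [v_2,v_4], [v_2,v_5], [v_3,v_4], [v_3,v_7], [v_4,v_5], [v_4,v_6], [v_4,v_7], [v_4,v_8], [v_6,v_8]

so the chain groups are C_0 ≅ Z^9, C_1 ≅ Z^12.

The boundary map ∂_1: C_1 → C_0 maps an edge to its endpoints' difference, ∂[p,q] = q − p.
This gives a 9×12 integer matrix of rank 8; reducing to Smith normal form yields diagonal entries (1,1,1,1,1,1,1,1).

Now H_k = ker ∂_k / im ∂_{k+1}, so:

  H_0: rank C_0 − rank ∂_1 = 9 − 8 = 1, and the invariant factors of ∂_1 are all 1, so H_0 ≅ Z.

H_0 = Z.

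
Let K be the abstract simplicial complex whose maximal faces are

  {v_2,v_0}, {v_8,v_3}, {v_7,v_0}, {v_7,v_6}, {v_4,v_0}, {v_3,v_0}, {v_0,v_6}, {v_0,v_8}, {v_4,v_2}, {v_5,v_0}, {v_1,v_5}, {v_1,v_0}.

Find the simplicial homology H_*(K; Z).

Order the vertices as v_0 < v_1 < v_2 < v_3 < v_4 < v_5 < v_6 < v_7 < v_8. Listing each simplex with vertices in this order, K has dimension 1 with simplices:

  0-simplices (9): [v_0], [v_1], [v_2], [v_3], [v_4], [v_5], [v_6], [v_7], [v_8]
  1-simplices (12): [v_0,v_1], [v_0,v_2], [v_0,v_3], [v_0,v_4], [v_0,v_5], [v_0,v_6], [v_0,v_7], [v_0,v_8], [v_1,v_5], [v_2,v_4], [v_3,v_8], [v_6,v_7]

giving chain groups C_0 ≅ Z^9, C_1 ≅ Z^12.

The boundary map ∂_1: C_1 → C_0 sends each edge [p,q] (with p < q) to q − p. For instance
  ∂[v_0,v_6] = [v_6] − [v_0].
The resulting 9×12 matrix has rank 8, and its Smith normal form has invariant factors (1,1,1,1,1,1,1,1).

Reading off H_k = ker ∂_k / im ∂_{k+1}:

  H_0: rank C_0 − rank ∂_1 = 9 − 8 = 1, and the invariant factors of ∂_1 are all 1, so H_0 = Z.
  H_1: rank ker ∂_1 − rank ∂_2 = (12 − 8) − 0 = 4, and there is no ∂_2, so H_1 = Z^4.

As a check, the Euler characteristic is 9 − 12 = -3, which agrees with 1 − 4 = -3.

H_0 ≅ Z,  H_1 ≅ Z^4.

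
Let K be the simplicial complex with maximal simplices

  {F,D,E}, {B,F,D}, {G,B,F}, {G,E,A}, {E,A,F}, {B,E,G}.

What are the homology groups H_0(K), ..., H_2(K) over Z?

H_0 = Z,  H_1 = Z,  H_2 = 0.

Order the vertices as A < B < D < E < F < G. Listing each simplex with vertices in this order, K has dimension 2 with simplices:

  0-simplices (6): A, B, D, E, F, G
  1-simplices (12): AE, AF, AG, BD, BE, BF, BG, DE, DF, EF, EG, FG
  2-simplices (6): AEF, AEG, BDF, BEG, BFG, DEF

Hence C_0 ≅ Z^6, C_1 ≅ Z^12, C_2 ≅ Z^6.

The boundary map ∂_1: C_1 → C_0 is given by ∂[p,q] = [q] − [p].
This gives a 6×12 integer matrix of rank 5; reducing to Smith normal form yields diagonal entries (1,1,1,1,1).

∂_2: C_2 → C_1 maps a triangle to the signed sum of its edges. For instance
  ∂AEG = EG − AG + AE,
  ∂DEF = EF − DF + DE.
This gives a 12×6 integer matrix of rank 6; reducing to Smith normal form yields diagonal entries (1,1,1,1,1,1).

Reading off H_k = ker ∂_k / im ∂_{k+1}:

  H_0: rank C_0 − rank ∂_1 = 6 − 5 = 1, and the invariant factors of ∂_1 are all 1, so H_0 ≅ Z.
  H_1: rank ker ∂_1 − rank ∂_2 = (12 − 5) − 6 = 1, and the invariant factors of ∂_2 are all 1, so H_1 ≅ Z.
  H_2: rank ker ∂_2 − rank ∂_3 = (6 − 6) − 0 = 0, and there is no ∂_3, so H_2 ≅ 0.

As a check, the Euler characteristic is 6 − 12 + 6 = 0, which agrees with 1 − 1 + 0 = 0.
(K is a triangulation of the cylinder S^1 x I.)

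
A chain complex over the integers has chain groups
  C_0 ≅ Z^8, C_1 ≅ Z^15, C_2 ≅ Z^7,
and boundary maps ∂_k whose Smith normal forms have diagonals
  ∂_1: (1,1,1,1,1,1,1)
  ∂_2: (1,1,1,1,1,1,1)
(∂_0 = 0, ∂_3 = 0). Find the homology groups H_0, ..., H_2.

H_0 = Z,  H_1 = Z,  H_2 = 0.

H_0: b_0 = 8 − 0 − 7 = 1; torsion from ∂_1 factors > 1: none. So H_0 = Z.
H_1: b_1 = 15 − 7 − 7 = 1; torsion from ∂_2 factors > 1: none. So H_1 = Z.
H_2: b_2 = 7 − 7 − 0 = 0; torsion from ∂_3 factors > 1: none. So H_2 = 0.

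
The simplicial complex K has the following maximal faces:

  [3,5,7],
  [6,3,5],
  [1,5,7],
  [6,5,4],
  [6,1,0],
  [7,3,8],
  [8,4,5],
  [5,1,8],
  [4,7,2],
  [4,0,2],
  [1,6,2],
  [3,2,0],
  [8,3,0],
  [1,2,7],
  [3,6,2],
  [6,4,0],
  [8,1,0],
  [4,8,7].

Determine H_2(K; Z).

H_2 = 0.

We work with the vertex ordering 0 < 1 < 2 < 3 < 4 < 5 < 6 < 7 < 8. The simplices of K, each written with vertices in increasing order, are:

  0-simplices (9): [0], [1], [2], [3], [4], [5], [6], [7], [8]
  1-simplices (27): (27 of them)
  2-simplices (18): [0,1,6], [0,1,8], [0,2,3], [0,2,4], [0,3,8], [0,4,6], [1,2,6], [1,2,7], [1,5,7], [1,5,8], [2,3,6], [2,4,7], [3,5,6], [3,5,7], [3,7,8], [4,5,6], [4,5,8], [4,7,8]

Hence C_0 ≅ Z^9, C_1 ≅ Z^27, C_2 ≅ Z^18.

The boundary map ∂_1: C_1 → C_0 sends each edge [p,q] (with p < q) to q − p. For instance
  ∂[0,2] = [2] − [0].
As a 9×27 matrix over Z this has rank 8, with invariant factors (1,1,1,1,1,1,1,1).

∂_2: C_2 → C_1 sends each 2-simplex [p,q,r] to [q,r] − [p,r] + [p,q]. For instance
  ∂[3,5,6] = [5,6] − [3,6] + [3,5],
  ∂[4,5,8] = [5,8] − [4,8] + [4,5].
The resulting 27×18 matrix has rank 18, and its Smith normal form has invariant factors (1,1,1,1,1,1,1,1,1,1,1,1,1,1,1,1,1,2).

Now H_k = ker ∂_k / im ∂_{k+1}, so:

  H_2: rank ker ∂_2 − rank ∂_3 = (18 − 18) − 0 = 0, and there is no ∂_3, so H_2 = 0.

(K is a triangulation of the Klein bottle.)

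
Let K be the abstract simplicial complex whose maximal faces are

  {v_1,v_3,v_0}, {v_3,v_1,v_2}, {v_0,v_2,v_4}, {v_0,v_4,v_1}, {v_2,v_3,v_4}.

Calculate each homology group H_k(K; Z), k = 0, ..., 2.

Take the total order v_0 < v_1 < v_2 < v_3 < v_4 on the vertex set. Then K (dimension 2) consists of the simplices:

  0-simplices (5): [v_0], [v_1], [v_2], [v_3], [v_4]
  1-simplices (10): [v_0,v_1], [v_0,v_2], [v_0,v_3], [v_0,v_4], [v_1,v_2], [v_1,v_3], [v_1,v_4], [v_2,v_3], [v_2,v_4], [v_3,v_4]
  2-simplices (5): [v_0,v_1,v_3], [v_0,v_1,v_4], [v_0,v_2,v_4], [v_1,v_2,v_3], [v_2,v_3,v_4]

giving chain groups C_0 ≅ Z^5, C_1 ≅ Z^10, C_2 ≅ Z^5.

∂_1: C_1 → C_0 sends each edge [p,q] (with p < q) to q − p.
The 5×10 boundary matrix has rank 4 and Smith normal form diag(1,1,1,1).

The boundary map ∂_2: C_2 → C_1 maps a triangle to the signed sum of its edges. For instance
  ∂[v_0,v_2,v_4] = [v_2,v_4] − [v_0,v_4] + [v_0,v_2],
  ∂[v_1,v_2,v_3] = [v_2,v_3] − [v_1,v_3] + [v_1,v_2].
The resulting 10×5 matrix has rank 5, and its Smith normal form has invariant factors (1,1,1,1,1).

From H_k ≅ ker(∂_k) / im(∂_{k+1}) we obtain:

  H_0: rank C_0 − rank ∂_1 = 5 − 4 = 1, and the invariant factors of ∂_1 are all 1, so H_0 ≅ Z.
  H_1: rank ker ∂_1 − rank ∂_2 = (10 − 4) − 5 = 1, and the invariant factors of ∂_2 are all 1, so H_1 ≅ Z.
  H_2: rank ker ∂_2 − rank ∂_3 = (5 − 5) − 0 = 0, and there is no ∂_3, so H_2 ≅ 0.

H_0 ≅ Z,  H_1 ≅ Z,  H_2 = 0.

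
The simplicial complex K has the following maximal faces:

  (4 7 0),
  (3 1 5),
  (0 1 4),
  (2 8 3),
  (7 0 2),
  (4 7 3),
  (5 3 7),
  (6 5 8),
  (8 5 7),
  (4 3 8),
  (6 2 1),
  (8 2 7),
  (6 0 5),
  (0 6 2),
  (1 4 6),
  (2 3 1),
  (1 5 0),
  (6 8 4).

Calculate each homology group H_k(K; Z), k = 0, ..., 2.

H_0 = Z,  H_1 = Z ⊕ Z/2Z,  H_2 = 0.

Order the vertices as 0 < 1 < 2 < 3 < 4 < 5 < 6 < 7 < 8. Listing each simplex with vertices in this order, K has dimension 2 with simplices:

  0-simplices (9): [0], [1], [2], [3], [4], [5], [6], [7], [8]
  1-simplices (27): (27 of them)
  2-simplices (18): [0,1,4], [0,1,5], [0,2,6], [0,2,7], [0,4,7], [0,5,6], [1,2,3], [1,2,6], [1,3,5], [1,4,6], [2,3,8], [2,7,8], [3,4,7], [3,4,8], [3,5,7], [4,6,8], [5,6,8], [5,7,8]

Hence C_0 ≅ Z^9, C_1 ≅ Z^27, C_2 ≅ Z^18.

Boundary ∂_1: C_1 → C_0 is given by ∂[p,q] = [q] − [p].
The resulting 9×27 matrix has rank 8, and its Smith normal form has invariant factors (1,1,1,1,1,1,1,1).

The boundary map ∂_2: C_2 → C_1 sends each 2-simplex [p,q,r] to [q,r] − [p,r] + [p,q]. For instance
  ∂[1,4,6] = [4,6] − [1,6] + [1,4],
  ∂[0,1,4] = [1,4] − [0,4] + [0,1].
As a 27×18 matrix over Z this has rank 18, with invariant factors (1,1,1,1,1,1,1,1,1,1,1,1,1,1,1,1,1,2).

From H_k ≅ ker(∂_k) / im(∂_{k+1}) we obtain:

  H_0: rank C_0 − rank ∂_1 = 9 − 8 = 1, and the invariant factors of ∂_1 are all 1, so H_0 ≅ Z.
  H_1: rank ker ∂_1 − rank ∂_2 = (27 − 8) − 18 = 1, and ∂_2 has invariant factor 2 > 1, so H_1 ≅ Z ⊕ Z/2Z.
  H_2: rank ker ∂_2 − rank ∂_3 = (18 − 18) − 0 = 0, and there is no ∂_3, so H_2 ≅ 0.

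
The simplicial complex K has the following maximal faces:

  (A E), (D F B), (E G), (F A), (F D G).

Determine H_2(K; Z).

H_2 = 0.

Fix the vertex order A < B < D < E < F < G and write every simplex with vertices in increasing order. Then dim K = 2 and the simplices of K are:

  0-simplices (6): A, B, D, E, F, G
  1-simplices (8): AE, AF, BD, BF, DF, DG, EG, FG
  2-simplices (2): BDF, DFG

so the chain groups are C_0 ≅ Z^6, C_1 ≅ Z^8, C_2 ≅ Z^2.

Boundary ∂_1: C_1 → C_0 sends each edge [p,q] (with p < q) to q − p. For instance
  ∂DF = F − D.
This gives a 6×8 integer matrix of rank 5; reducing to Smith normal form yields diagonal entries (1,1,1,1,1).

The boundary map ∂_2: C_2 → C_1 maps a triangle to the signed sum of its edges. For instance
  ∂BDF = DF − BF + BD,
  ∂DFG = FG − DG + DF.
This gives a 8×2 integer matrix of rank 2; reducing to Smith normal form yields diagonal entries (1,1).

Reading off H_k = ker ∂_k / im ∂_{k+1}:

  H_2: rank ker ∂_2 − rank ∂_3 = (2 − 2) − 0 = 0, and there is no ∂_3, so H_2 ≅ 0.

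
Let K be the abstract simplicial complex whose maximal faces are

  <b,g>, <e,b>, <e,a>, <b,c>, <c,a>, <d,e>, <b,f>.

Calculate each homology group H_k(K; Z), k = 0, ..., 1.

Order the vertices as a < b < c < d < e < f < g. Listing each simplex with vertices in this order, K has dimension 1 with simplices:

  0-simplices (7): a, b, c, d, e, f, g
  1-simplices (7): ac, ae, bc, be, bf, bg, de

Hence C_0 ≅ Z^7, C_1 ≅ Z^7.

Boundary ∂_1: C_1 → C_0 is given by ∂[p,q] = [q] − [p]. For instance
  ∂bc = c − b.
As a 7×7 matrix over Z this has rank 6, with invariant factors (1,1,1,1,1,1).

From H_k ≅ ker(∂_k) / im(∂_{k+1}) we obtain:

  H_0: rank C_0 − rank ∂_1 = 7 − 6 = 1, and the invariant factors of ∂_1 are all 1, so H_0 ≅ Z.
  H_1: rank ker ∂_1 − rank ∂_2 = (7 − 6) − 0 = 1, and there is no ∂_2, so H_1 ≅ Z.

H_0 ≅ Z,  H_1 ≅ Z.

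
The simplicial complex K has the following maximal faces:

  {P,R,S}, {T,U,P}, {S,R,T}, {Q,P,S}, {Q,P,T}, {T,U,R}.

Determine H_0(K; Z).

H_0 = Z.

We work with the vertex ordering P < Q < R < S < T < U. The simplices of K, each written with vertices in increasing order, are:

  0-simplices (6): P, Q, R, S, T, U
  1-simplices (12): PQ, PR, PS, PT, PU, QS, QT, RS, RT, RU, ST, TU
  2-simplices (6): PQS, PQT, PRS, PTU, RST, RTU

Hence C_0 ≅ Z^6, C_1 ≅ Z^12, C_2 ≅ Z^6.

The boundary map ∂_1: C_1 → C_0 sends each edge [p,q] (with p < q) to q − p. For instance
  ∂RS = S − R.
As a 6×12 matrix over Z this has rank 5, with invariant factors (1,1,1,1,1).

The boundary map ∂_2: C_2 → C_1 sends each 2-simplex [p,q,r] to [q,r] − [p,r] + [p,q]. For instance
  ∂PTU = TU − PU + PT,
  ∂PQT = QT − PT + PQ.
The resulting 12×6 matrix has rank 6, and its Smith normal form has invariant factors (1,1,1,1,1,1).

From H_k ≅ ker(∂_k) / im(∂_{k+1}) we obtain:

  H_0: rank C_0 − rank ∂_1 = 6 − 5 = 1, and the invariant factors of ∂_1 are all 1, so H_0 ≅ Z.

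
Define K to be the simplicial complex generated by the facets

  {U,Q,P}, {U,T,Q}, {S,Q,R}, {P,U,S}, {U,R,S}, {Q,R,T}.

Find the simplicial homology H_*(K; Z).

K has 6 vertices, 12 edges, 6 triangles.
rank ∂_0 = 0, rank ∂_1 = 5 ⇒ b_0 = 6 − 0 − 5 = 1; all invariant factors of ∂_1 are 1 so no torsion. So H_0 = Z.
rank ∂_1 = 5, rank ∂_2 = 6 ⇒ b_1 = 12 − 5 − 6 = 1; all invariant factors of ∂_2 are 1 so no torsion. So H_1 = Z.
rank ∂_2 = 6, rank ∂_3 = 0 ⇒ b_2 = 6 − 6 − 0 = 0. So H_2 = 0.

H_0 ≅ Z,  H_1 ≅ Z,  H_2 = 0.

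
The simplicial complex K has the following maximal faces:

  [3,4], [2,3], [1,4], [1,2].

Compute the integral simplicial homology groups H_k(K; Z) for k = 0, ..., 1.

H_0 ≅ Z,  H_1 ≅ Z.

We work with the vertex ordering 1 < 2 < 3 < 4. The simplices of K, each written with vertices in increasing order, are:

  0-simplices (4): [1], [2], [3], [4]
  1-simplices (4): [1,2], [1,4], [2,3], [3,4]

so the chain groups are C_0 ≅ Z^4, C_1 ≅ Z^4.

∂_1: C_1 → C_0 is given by ∂[p,q] = [q] − [p].
The 4×4 boundary matrix has rank 3 and Smith normal form diag(1,1,1).

Computing H_k = (kernel of ∂_k) / (image of ∂_{k+1}):

  H_0: rank C_0 − rank ∂_1 = 4 − 3 = 1, and the invariant factors of ∂_1 are all 1, so H_0 = Z.
  H_1: rank ker ∂_1 − rank ∂_2 = (4 − 3) − 0 = 1, and there is no ∂_2, so H_1 = Z.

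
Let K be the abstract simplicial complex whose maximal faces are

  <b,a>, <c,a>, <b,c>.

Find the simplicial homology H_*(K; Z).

K has 3 vertices, 3 edges.
rank ∂_0 = 0, rank ∂_1 = 2 ⇒ b_0 = 3 − 0 − 2 = 1; all invariant factors of ∂_1 are 1 so no torsion. So H_0 ≅ Z.
rank ∂_1 = 2, rank ∂_2 = 0 ⇒ b_1 = 3 − 2 − 0 = 1. So H_1 ≅ Z.

H_0 ≅ Z,  H_1 ≅ Z.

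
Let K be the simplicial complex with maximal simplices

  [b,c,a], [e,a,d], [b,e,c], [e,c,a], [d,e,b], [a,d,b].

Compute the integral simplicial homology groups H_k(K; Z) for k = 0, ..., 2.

H_0 ≅ Z,  H_1 = 0,  H_2 ≅ Z.

Fix the vertex order a < b < c < d < e and write every simplex with vertices in increasing order. Then dim K = 2 and the simplices of K are:

  0-simplices (5): a, b, c, d, e
  1-simplices (9): ab, ac, ad, ae, bc, bd, be, ce, de
  2-simplices (6): abc, abd, ace, ade, bce, bde

so the chain groups are C_0 ≅ Z^5, C_1 ≅ Z^9, C_2 ≅ Z^6.

The boundary map ∂_1: C_1 → C_0 maps an edge to its endpoints' difference, ∂[p,q] = q − p.
The resulting 5×9 matrix has rank 4, and its Smith normal form has invariant factors (1,1,1,1).

∂_2: C_2 → C_1 acts by ∂[p,q,r] = [q,r] − [p,r] + [p,q]. For instance
  ∂abc = bc − ac + ab,
  ∂bde = de − be + bd.
The 9×6 boundary matrix has rank 5 and Smith normal form diag(1,1,1,1,1).

Now H_k = ker ∂_k / im ∂_{k+1}, so:

  H_0: rank C_0 − rank ∂_1 = 5 − 4 = 1, and the invariant factors of ∂_1 are all 1, so H_0 ≅ Z.
  H_1: rank ker ∂_1 − rank ∂_2 = (9 − 4) − 5 = 0, and the invariant factors of ∂_2 are all 1, so H_1 ≅ 0.
  H_2: rank ker ∂_2 − rank ∂_3 = (6 − 5) − 0 = 1, and there is no ∂_3, so H_2 ≅ Z.

As a check, the Euler characteristic is 5 − 9 + 6 = 2, which agrees with 1 − 0 + 1 = 2.
(K is a triangulation of the 2-sphere S^2.)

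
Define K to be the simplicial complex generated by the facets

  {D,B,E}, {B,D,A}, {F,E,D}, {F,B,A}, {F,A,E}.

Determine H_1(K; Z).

Order the vertices as A < B < D < E < F. Listing each simplex with vertices in this order, K has dimension 2 with simplices:

  0-simplices (5): A, B, D, E, F
  1-simplices (10): AB, AD, AE, AF, BD, BE, BF, DE, DF, EF
  2-simplices (5): ABD, ABF, AEF, BDE, DEF

so the chain groups are C_0 ≅ Z^5, C_1 ≅ Z^10, C_2 ≅ Z^5.

The boundary map ∂_1: C_1 → C_0 sends each edge [p,q] (with p < q) to q − p. For instance
  ∂EF = F − E.
This gives a 5×10 integer matrix of rank 4; reducing to Smith normal form yields diagonal entries (1,1,1,1).

∂_2: C_2 → C_1 sends each 2-simplex [p,q,r] to [q,r] − [p,r] + [p,q]. For instance
  ∂BDE = DE − BE + BD,
  ∂ABD = BD − AD + AB.
As a 10×5 matrix over Z this has rank 5, with invariant factors (1,1,1,1,1).

Now H_k = ker ∂_k / im ∂_{k+1}, so:

  H_1: rank ker ∂_1 − rank ∂_2 = (10 − 4) − 5 = 1, and the invariant factors of ∂_2 are all 1, so H_1 = Z.

H_1 ≅ Z.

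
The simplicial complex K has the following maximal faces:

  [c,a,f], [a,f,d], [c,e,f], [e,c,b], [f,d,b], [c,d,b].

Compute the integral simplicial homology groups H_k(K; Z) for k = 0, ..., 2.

H_0 = Z,  H_1 = Z,  H_2 = 0.

K has 6 vertices, 12 edges, 6 triangles.
rank ∂_0 = 0, rank ∂_1 = 5 ⇒ b_0 = 6 − 0 − 5 = 1; all invariant factors of ∂_1 are 1 so no torsion. So H_0 ≅ Z.
rank ∂_1 = 5, rank ∂_2 = 6 ⇒ b_1 = 12 − 5 − 6 = 1; all invariant factors of ∂_2 are 1 so no torsion. So H_1 ≅ Z.
rank ∂_2 = 6, rank ∂_3 = 0 ⇒ b_2 = 6 − 6 − 0 = 0. So H_2 ≅ 0.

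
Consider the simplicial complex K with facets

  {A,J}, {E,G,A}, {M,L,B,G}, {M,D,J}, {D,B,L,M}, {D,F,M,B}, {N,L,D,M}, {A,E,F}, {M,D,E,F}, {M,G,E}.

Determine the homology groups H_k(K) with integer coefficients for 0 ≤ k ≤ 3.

H_0 ≅ Z,  H_1 ≅ Z,  H_2 = 0,  H_3 = 0.

Order the vertices as A < B < D < E < F < G < J < L < M < N. Listing each simplex with vertices in this order, K has dimension 3 with simplices:

  0-simplices (10): A, B, D, E, F, G, J, L, M, N
  1-simplices (25): AE, AF, AG, AJ, BD, BF, BG, BL, BM, DE, DF, DJ, DL, DM, DN, EF, EG, EM, FM, GL, GM, JM, LM, LN, MN
  2-simplices (20): AEF, AEG, BDF, BDL, BDM, BFM, BGL, BGM, BLM, DEF, DEM, DFM, DJM, DLM, DLN, DMN, EFM, EGM, GLM, LMN
  3-simplices (5): BDFM, BDLM, BGLM, DEFM, DLMN

Hence C_0 ≅ Z^10, C_1 ≅ Z^25, C_2 ≅ Z^20, C_3 ≅ Z^5.

Boundary ∂_1: C_1 → C_0 maps an edge to its endpoints' difference, ∂[p,q] = q − p. For instance
  ∂MN = N − M.
As a 10×25 matrix over Z this has rank 9, with invariant factors (1,1,1,1,1,1,1,1,1).

∂_2: C_2 → C_1 acts by ∂[p,q,r] = [q,r] − [p,r] + [p,q]. For instance
  ∂DEM = EM − DM + DE,
  ∂DEF = EF − DF + DE.
The resulting 25×20 matrix has rank 15, and its Smith normal form has invariant factors (1,1,1,1,1,1,1,1,1,1,1,1,1,1,1).

Boundary ∂_3: C_3 → C_2 sends each 3-simplex σ to the alternating sum Σ_i (−1)^i (σ with its i-th vertex removed). For instance
  ∂DEFM = EFM − DFM + DEM − DEF,
  ∂DLMN = LMN − DMN + DLN − DLM.
As a 20×5 matrix over Z this has rank 5, with invariant factors (1,1,1,1,1).

Computing H_k = (kernel of ∂_k) / (image of ∂_{k+1}):

  H_0: rank C_0 − rank ∂_1 = 10 − 9 = 1, and the invariant factors of ∂_1 are all 1, so H_0 = Z.
  H_1: rank ker ∂_1 − rank ∂_2 = (25 − 9) − 15 = 1, and the invariant factors of ∂_2 are all 1, so H_1 = Z.
  H_2: rank ker ∂_2 − rank ∂_3 = (20 − 15) − 5 = 0, and the invariant factors of ∂_3 are all 1, so H_2 = 0.
  H_3: rank ker ∂_3 − rank ∂_4 = (5 − 5) − 0 = 0, and there is no ∂_4, so H_3 = 0.

As a check, the Euler characteristic is 10 − 25 + 20 − 5 = 0, which agrees with 1 − 1 + 0 − 0 = 0.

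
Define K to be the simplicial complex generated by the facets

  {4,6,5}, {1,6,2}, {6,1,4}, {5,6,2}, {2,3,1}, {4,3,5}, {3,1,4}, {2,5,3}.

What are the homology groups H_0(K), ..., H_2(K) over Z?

H_0 ≅ Z,  H_1 = 0,  H_2 ≅ Z.

Order the vertices as 1 < 2 < 3 < 4 < 5 < 6. Listing each simplex with vertices in this order, K has dimension 2 with simplices:

  0-simplices (6): [1], [2], [3], [4], [5], [6]
  1-simplices (12): [1,2], [1,3], [1,4], [1,6], [2,3], [2,5], [2,6], [3,4], [3,5], [4,5], [4,6], [5,6]
  2-simplices (8): [1,2,3], [1,2,6], [1,3,4], [1,4,6], [2,3,5], [2,5,6], [3,4,5], [4,5,6]

Hence C_0 ≅ Z^6, C_1 ≅ Z^12, C_2 ≅ Z^8.

The boundary map ∂_1: C_1 → C_0 is given by ∂[p,q] = [q] − [p]. For instance
  ∂[2,5] = [5] − [2].
This gives a 6×12 integer matrix of rank 5; reducing to Smith normal form yields diagonal entries (1,1,1,1,1).

∂_2: C_2 → C_1 sends each 2-simplex [p,q,r] to [q,r] − [p,r] + [p,q]. For instance
  ∂[2,5,6] = [5,6] − [2,6] + [2,5],
  ∂[1,2,6] = [2,6] − [1,6] + [1,2].
As a 12×8 matrix over Z this has rank 7, with invariant factors (1,1,1,1,1,1,1).

Reading off H_k = ker ∂_k / im ∂_{k+1}:

  H_0: rank C_0 − rank ∂_1 = 6 − 5 = 1, and the invariant factors of ∂_1 are all 1, so H_0 ≅ Z.
  H_1: rank ker ∂_1 − rank ∂_2 = (12 − 5) − 7 = 0, and the invariant factors of ∂_2 are all 1, so H_1 ≅ 0.
  H_2: rank ker ∂_2 − rank ∂_3 = (8 − 7) − 0 = 1, and there is no ∂_3, so H_2 ≅ Z.

As a check, the Euler characteristic is 6 − 12 + 8 = 2, which agrees with 1 − 0 + 1 = 2.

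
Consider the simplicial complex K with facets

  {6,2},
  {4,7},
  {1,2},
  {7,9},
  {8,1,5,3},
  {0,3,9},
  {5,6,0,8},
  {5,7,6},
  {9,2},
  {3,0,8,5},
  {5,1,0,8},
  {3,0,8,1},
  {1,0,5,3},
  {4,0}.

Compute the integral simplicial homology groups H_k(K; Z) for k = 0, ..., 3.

H_0 ≅ Z,  H_1 ≅ Z^4,  H_2 = 0,  H_3 ≅ Z.

Order the vertices as 0 < 1 < 2 < 3 < 4 < 5 < 6 < 7 < 8 < 9. Listing each simplex with vertices in this order, K has dimension 3 with simplices:

  0-simplices (10): [0], [1], [2], [3], [4], [5], [6], [7], [8], [9]
  1-simplices (23): [0,1], [0,3], [0,4], [0,5], [0,6], [0,8], [0,9], [1,2], [1,3], [1,5], [1,8], [2,6], [2,9], [3,5], [3,8], [3,9], [4,7], [5,6], [5,7], [5,8], [6,7], [6,8], [7,9]
  2-simplices (15): [0,1,3], [0,1,5], [0,1,8], [0,3,5], [0,3,8], [0,3,9], [0,5,6], [0,5,8], [0,6,8], [1,3,5], [1,3,8], [1,5,8], [3,5,8], [5,6,7], [5,6,8]
  3-simplices (6): [0,1,3,5], [0,1,3,8], [0,1,5,8], [0,3,5,8], [0,5,6,8], [1,3,5,8]

giving chain groups C_0 ≅ Z^10, C_1 ≅ Z^23, C_2 ≅ Z^15, C_3 ≅ Z^6.

Boundary ∂_1: C_1 → C_0 maps an edge to its endpoints' difference, ∂[p,q] = q − p. For instance
  ∂[0,3] = [3] − [0].
The 10×23 boundary matrix has rank 9 and Smith normal form diag(1,1,1,1,1,1,1,1,1).

The boundary map ∂_2: C_2 → C_1 acts by ∂[p,q,r] = [q,r] − [p,r] + [p,q]. For instance
  ∂[1,3,5] = [3,5] − [1,5] + [1,3],
  ∂[0,1,3] = [1,3] − [0,3] + [0,1].
This gives a 23×15 integer matrix of rank 10; reducing to Smith normal form yields diagonal entries (1,1,1,1,1,1,1,1,1,1).

The boundary map ∂_3: C_3 → C_2 sends each 3-simplex σ to the alternating sum Σ_i (−1)^i (σ with its i-th vertex removed). For instance
  ∂[0,1,3,8] = [1,3,8] − [0,3,8] + [0,1,8] − [0,1,3],
  ∂[0,3,5,8] = [3,5,8] − [0,5,8] + [0,3,8] − [0,3,5].
This gives a 15×6 integer matrix of rank 5; reducing to Smith normal form yields diagonal entries (1,1,1,1,1).

Computing H_k = (kernel of ∂_k) / (image of ∂_{k+1}):

  H_0: rank C_0 − rank ∂_1 = 10 − 9 = 1, and the invariant factors of ∂_1 are all 1, so H_0 ≅ Z.
  H_1: rank ker ∂_1 − rank ∂_2 = (23 − 9) − 10 = 4, and the invariant factors of ∂_2 are all 1, so H_1 ≅ Z^4.
  H_2: rank ker ∂_2 − rank ∂_3 = (15 − 10) − 5 = 0, and the invariant factors of ∂_3 are all 1, so H_2 ≅ 0.
  H_3: rank ker ∂_3 − rank ∂_4 = (6 − 5) − 0 = 1, and there is no ∂_4, so H_3 ≅ Z.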